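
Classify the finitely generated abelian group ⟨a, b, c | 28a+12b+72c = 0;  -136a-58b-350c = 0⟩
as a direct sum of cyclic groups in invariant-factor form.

rank_ℚ(R)=2; free=3−2=1
SNF(R) diag = [2, 4] → torsion [2, 4]

Answer: M ≅ ℤ^1 ⊕ ℤ/2 ⊕ ℤ/4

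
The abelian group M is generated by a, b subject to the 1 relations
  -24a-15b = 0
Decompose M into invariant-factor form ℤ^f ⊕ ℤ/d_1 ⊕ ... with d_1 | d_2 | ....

Answer: M ≅ ℤ^1 ⊕ ℤ/3

Derivation:
rank_ℚ(R)=1; free=2−1=1
SNF(R) diag = [3] → torsion [3]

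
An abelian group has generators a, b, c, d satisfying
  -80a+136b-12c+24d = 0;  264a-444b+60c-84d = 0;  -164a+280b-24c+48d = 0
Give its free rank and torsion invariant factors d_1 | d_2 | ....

Answer: M ≅ ℤ^1 ⊕ ℤ/4 ⊕ ℤ/12 ⊕ ℤ/36

Derivation:
rank_ℚ(R)=3; free=4−3=1
SNF(R) diag = [4, 12, 36] → torsion [4, 12, 36]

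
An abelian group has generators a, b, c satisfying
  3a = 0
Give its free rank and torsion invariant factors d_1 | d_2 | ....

rank_ℚ(R)=1; free=3−1=2
SNF(R) diag = [3] → torsion [3]

Answer: M ≅ ℤ^2 ⊕ ℤ/3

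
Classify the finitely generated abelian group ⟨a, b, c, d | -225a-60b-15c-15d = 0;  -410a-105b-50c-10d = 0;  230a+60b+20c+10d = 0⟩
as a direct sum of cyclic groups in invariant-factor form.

rank_ℚ(R)=3; free=4−3=1
SNF(R) diag = [5, 15, 30] → torsion [5, 15, 30]

Answer: M ≅ ℤ^1 ⊕ ℤ/5 ⊕ ℤ/15 ⊕ ℤ/30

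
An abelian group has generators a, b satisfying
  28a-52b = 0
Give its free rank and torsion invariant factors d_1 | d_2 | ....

Answer: M ≅ ℤ^1 ⊕ ℤ/4

Derivation:
rank_ℚ(R)=1; free=2−1=1
SNF(R) diag = [4] → torsion [4]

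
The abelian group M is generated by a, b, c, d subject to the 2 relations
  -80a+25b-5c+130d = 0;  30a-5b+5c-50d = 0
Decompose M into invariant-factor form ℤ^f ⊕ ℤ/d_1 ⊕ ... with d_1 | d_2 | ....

rank_ℚ(R)=2; free=4−2=2
SNF(R) diag = [5, 10] → torsion [5, 10]

Answer: M ≅ ℤ^2 ⊕ ℤ/5 ⊕ ℤ/10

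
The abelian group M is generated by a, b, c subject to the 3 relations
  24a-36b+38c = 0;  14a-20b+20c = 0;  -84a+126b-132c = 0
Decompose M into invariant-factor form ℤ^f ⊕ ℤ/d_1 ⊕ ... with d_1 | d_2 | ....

Answer: M ≅ ℤ/2 ⊕ ℤ/2 ⊕ ℤ/6

Derivation:
rank_ℚ(R)=3; free=3−3=0
SNF(R) diag = [2, 2, 6] → torsion [2, 2, 6]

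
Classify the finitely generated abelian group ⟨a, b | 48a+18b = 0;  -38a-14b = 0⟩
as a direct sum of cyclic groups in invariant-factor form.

rank_ℚ(R)=2; free=2−2=0
SNF(R) diag = [2, 6] → torsion [2, 6]

Answer: M ≅ ℤ/2 ⊕ ℤ/6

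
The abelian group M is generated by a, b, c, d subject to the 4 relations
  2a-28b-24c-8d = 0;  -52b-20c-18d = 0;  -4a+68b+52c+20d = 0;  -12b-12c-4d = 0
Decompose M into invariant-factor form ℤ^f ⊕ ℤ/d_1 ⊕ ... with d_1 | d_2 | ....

rank_ℚ(R)=4; free=4−4=0
SNF(R) diag = [2, 2, 4, 8] → torsion [2, 2, 4, 8]

Answer: M ≅ ℤ/2 ⊕ ℤ/2 ⊕ ℤ/4 ⊕ ℤ/8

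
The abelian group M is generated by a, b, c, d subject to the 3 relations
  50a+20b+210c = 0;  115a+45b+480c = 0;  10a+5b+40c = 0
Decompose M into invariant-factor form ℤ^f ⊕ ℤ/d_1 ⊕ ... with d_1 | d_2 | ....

Answer: M ≅ ℤ^1 ⊕ ℤ/5 ⊕ ℤ/5 ⊕ ℤ/10

Derivation:
rank_ℚ(R)=3; free=4−3=1
SNF(R) diag = [5, 5, 10] → torsion [5, 5, 10]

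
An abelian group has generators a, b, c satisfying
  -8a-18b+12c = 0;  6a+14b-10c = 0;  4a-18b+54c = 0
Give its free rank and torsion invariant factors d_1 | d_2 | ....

rank_ℚ(R)=3; free=3−3=0
SNF(R) diag = [2, 2, 6] → torsion [2, 2, 6]

Answer: M ≅ ℤ/2 ⊕ ℤ/2 ⊕ ℤ/6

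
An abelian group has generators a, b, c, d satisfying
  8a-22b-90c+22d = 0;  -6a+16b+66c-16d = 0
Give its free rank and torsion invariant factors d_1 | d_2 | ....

rank_ℚ(R)=2; free=4−2=2
SNF(R) diag = [2, 2] → torsion [2, 2]

Answer: M ≅ ℤ^2 ⊕ ℤ/2 ⊕ ℤ/2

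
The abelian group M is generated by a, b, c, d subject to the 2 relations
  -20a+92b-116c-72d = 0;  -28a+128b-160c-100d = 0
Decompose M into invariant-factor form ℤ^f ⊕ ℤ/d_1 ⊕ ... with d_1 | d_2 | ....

Answer: M ≅ ℤ^2 ⊕ ℤ/4 ⊕ ℤ/4

Derivation:
rank_ℚ(R)=2; free=4−2=2
SNF(R) diag = [4, 4] → torsion [4, 4]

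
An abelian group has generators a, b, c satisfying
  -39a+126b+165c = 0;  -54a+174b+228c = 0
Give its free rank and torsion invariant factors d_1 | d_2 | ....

Answer: M ≅ ℤ^1 ⊕ ℤ/3 ⊕ ℤ/6

Derivation:
rank_ℚ(R)=2; free=3−2=1
SNF(R) diag = [3, 6] → torsion [3, 6]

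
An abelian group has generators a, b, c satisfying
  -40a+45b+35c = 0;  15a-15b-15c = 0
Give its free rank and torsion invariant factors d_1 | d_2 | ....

Answer: M ≅ ℤ^1 ⊕ ℤ/5 ⊕ ℤ/15

Derivation:
rank_ℚ(R)=2; free=3−2=1
SNF(R) diag = [5, 15] → torsion [5, 15]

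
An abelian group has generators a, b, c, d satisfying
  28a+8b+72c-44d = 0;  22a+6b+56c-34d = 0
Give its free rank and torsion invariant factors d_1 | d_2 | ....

rank_ℚ(R)=2; free=4−2=2
SNF(R) diag = [2, 4] → torsion [2, 4]

Answer: M ≅ ℤ^2 ⊕ ℤ/2 ⊕ ℤ/4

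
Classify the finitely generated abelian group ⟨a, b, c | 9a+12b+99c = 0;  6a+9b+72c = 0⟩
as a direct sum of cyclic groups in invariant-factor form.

Answer: M ≅ ℤ^1 ⊕ ℤ/3 ⊕ ℤ/3

Derivation:
rank_ℚ(R)=2; free=3−2=1
SNF(R) diag = [3, 3] → torsion [3, 3]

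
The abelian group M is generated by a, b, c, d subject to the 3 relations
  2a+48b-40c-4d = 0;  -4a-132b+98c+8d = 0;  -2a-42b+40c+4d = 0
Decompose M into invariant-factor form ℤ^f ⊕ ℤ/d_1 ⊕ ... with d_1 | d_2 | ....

rank_ℚ(R)=3; free=4−3=1
SNF(R) diag = [2, 6, 18] → torsion [2, 6, 18]

Answer: M ≅ ℤ^1 ⊕ ℤ/2 ⊕ ℤ/6 ⊕ ℤ/18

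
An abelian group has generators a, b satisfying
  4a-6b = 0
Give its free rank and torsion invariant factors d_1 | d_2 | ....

rank_ℚ(R)=1; free=2−1=1
SNF(R) diag = [2] → torsion [2]

Answer: M ≅ ℤ^1 ⊕ ℤ/2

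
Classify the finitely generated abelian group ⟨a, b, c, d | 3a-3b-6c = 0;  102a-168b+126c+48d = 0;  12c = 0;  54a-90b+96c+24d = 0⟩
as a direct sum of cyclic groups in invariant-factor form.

Answer: M ≅ ℤ/3 ⊕ ℤ/6 ⊕ ℤ/12 ⊕ ℤ/24

Derivation:
rank_ℚ(R)=4; free=4−4=0
SNF(R) diag = [3, 6, 12, 24] → torsion [3, 6, 12, 24]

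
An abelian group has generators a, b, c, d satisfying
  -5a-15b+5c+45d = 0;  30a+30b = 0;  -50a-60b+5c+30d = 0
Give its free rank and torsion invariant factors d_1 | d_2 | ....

rank_ℚ(R)=3; free=4−3=1
SNF(R) diag = [5, 15, 30] → torsion [5, 15, 30]

Answer: M ≅ ℤ^1 ⊕ ℤ/5 ⊕ ℤ/15 ⊕ ℤ/30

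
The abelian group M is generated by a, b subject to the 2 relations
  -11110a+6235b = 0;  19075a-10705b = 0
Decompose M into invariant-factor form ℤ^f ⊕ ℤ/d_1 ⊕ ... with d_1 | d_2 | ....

Answer: M ≅ ℤ/5 ⊕ ℤ/15

Derivation:
rank_ℚ(R)=2; free=2−2=0
SNF(R) diag = [5, 15] → torsion [5, 15]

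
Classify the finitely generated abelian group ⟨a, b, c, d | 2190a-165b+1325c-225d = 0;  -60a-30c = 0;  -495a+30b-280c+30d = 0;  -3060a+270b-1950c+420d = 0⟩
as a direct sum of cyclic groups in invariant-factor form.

Answer: M ≅ ℤ/5 ⊕ ℤ/15 ⊕ ℤ/30 ⊕ ℤ/30

Derivation:
rank_ℚ(R)=4; free=4−4=0
SNF(R) diag = [5, 15, 30, 30] → torsion [5, 15, 30, 30]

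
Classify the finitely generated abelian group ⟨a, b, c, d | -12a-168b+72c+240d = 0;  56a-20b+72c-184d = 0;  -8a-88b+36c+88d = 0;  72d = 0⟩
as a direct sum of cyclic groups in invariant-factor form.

rank_ℚ(R)=4; free=4−4=0
SNF(R) diag = [4, 12, 36, 72] → torsion [4, 12, 36, 72]

Answer: M ≅ ℤ/4 ⊕ ℤ/12 ⊕ ℤ/36 ⊕ ℤ/72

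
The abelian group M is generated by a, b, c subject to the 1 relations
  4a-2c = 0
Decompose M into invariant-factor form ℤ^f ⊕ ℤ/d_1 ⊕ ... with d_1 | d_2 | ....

Answer: M ≅ ℤ^2 ⊕ ℤ/2

Derivation:
rank_ℚ(R)=1; free=3−1=2
SNF(R) diag = [2] → torsion [2]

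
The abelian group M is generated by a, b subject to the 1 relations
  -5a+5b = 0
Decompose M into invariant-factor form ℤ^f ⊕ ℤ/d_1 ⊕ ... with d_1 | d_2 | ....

rank_ℚ(R)=1; free=2−1=1
SNF(R) diag = [5] → torsion [5]

Answer: M ≅ ℤ^1 ⊕ ℤ/5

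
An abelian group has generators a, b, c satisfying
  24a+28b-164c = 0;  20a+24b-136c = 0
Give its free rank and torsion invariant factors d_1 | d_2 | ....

rank_ℚ(R)=2; free=3−2=1
SNF(R) diag = [4, 4] → torsion [4, 4]

Answer: M ≅ ℤ^1 ⊕ ℤ/4 ⊕ ℤ/4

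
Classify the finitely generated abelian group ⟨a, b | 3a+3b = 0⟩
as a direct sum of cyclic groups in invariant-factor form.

rank_ℚ(R)=1; free=2−1=1
SNF(R) diag = [3] → torsion [3]

Answer: M ≅ ℤ^1 ⊕ ℤ/3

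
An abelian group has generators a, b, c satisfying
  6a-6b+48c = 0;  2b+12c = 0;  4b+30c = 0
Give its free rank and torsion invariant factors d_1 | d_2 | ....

rank_ℚ(R)=3; free=3−3=0
SNF(R) diag = [2, 6, 6] → torsion [2, 6, 6]

Answer: M ≅ ℤ/2 ⊕ ℤ/6 ⊕ ℤ/6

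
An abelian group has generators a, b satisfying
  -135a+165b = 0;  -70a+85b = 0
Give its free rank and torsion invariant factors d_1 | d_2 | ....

Answer: M ≅ ℤ/5 ⊕ ℤ/15

Derivation:
rank_ℚ(R)=2; free=2−2=0
SNF(R) diag = [5, 15] → torsion [5, 15]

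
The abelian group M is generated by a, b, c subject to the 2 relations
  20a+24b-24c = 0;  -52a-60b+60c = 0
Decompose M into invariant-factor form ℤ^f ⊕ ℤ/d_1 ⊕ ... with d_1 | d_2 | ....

rank_ℚ(R)=2; free=3−2=1
SNF(R) diag = [4, 12] → torsion [4, 12]

Answer: M ≅ ℤ^1 ⊕ ℤ/4 ⊕ ℤ/12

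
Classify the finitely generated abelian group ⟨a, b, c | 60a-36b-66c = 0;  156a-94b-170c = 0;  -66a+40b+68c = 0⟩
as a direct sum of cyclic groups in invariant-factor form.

Answer: M ≅ ℤ/2 ⊕ ℤ/6 ⊕ ℤ/6

Derivation:
rank_ℚ(R)=3; free=3−3=0
SNF(R) diag = [2, 6, 6] → torsion [2, 6, 6]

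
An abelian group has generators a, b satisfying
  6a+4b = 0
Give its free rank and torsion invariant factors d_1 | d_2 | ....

rank_ℚ(R)=1; free=2−1=1
SNF(R) diag = [2] → torsion [2]

Answer: M ≅ ℤ^1 ⊕ ℤ/2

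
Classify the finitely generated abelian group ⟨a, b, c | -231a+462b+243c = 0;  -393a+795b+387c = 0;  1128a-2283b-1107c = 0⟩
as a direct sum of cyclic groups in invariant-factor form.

rank_ℚ(R)=3; free=3−3=0
SNF(R) diag = [3, 9, 27] → torsion [3, 9, 27]

Answer: M ≅ ℤ/3 ⊕ ℤ/9 ⊕ ℤ/27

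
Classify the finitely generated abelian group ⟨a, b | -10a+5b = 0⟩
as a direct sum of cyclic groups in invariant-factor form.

Answer: M ≅ ℤ^1 ⊕ ℤ/5

Derivation:
rank_ℚ(R)=1; free=2−1=1
SNF(R) diag = [5] → torsion [5]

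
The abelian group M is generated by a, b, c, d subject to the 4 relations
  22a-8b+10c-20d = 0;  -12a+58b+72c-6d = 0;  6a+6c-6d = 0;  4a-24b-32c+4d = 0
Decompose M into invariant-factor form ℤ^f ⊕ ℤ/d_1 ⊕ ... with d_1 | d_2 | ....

Answer: M ≅ ℤ/2 ⊕ ℤ/2 ⊕ ℤ/6 ⊕ ℤ/12

Derivation:
rank_ℚ(R)=4; free=4−4=0
SNF(R) diag = [2, 2, 6, 12] → torsion [2, 2, 6, 12]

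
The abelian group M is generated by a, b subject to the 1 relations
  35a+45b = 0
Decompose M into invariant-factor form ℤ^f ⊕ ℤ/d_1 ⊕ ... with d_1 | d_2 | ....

Answer: M ≅ ℤ^1 ⊕ ℤ/5

Derivation:
rank_ℚ(R)=1; free=2−1=1
SNF(R) diag = [5] → torsion [5]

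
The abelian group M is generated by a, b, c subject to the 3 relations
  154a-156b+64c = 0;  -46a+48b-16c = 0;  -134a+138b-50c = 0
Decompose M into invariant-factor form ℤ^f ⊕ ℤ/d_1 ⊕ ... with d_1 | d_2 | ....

Answer: M ≅ ℤ/2 ⊕ ℤ/6 ⊕ ℤ/12

Derivation:
rank_ℚ(R)=3; free=3−3=0
SNF(R) diag = [2, 6, 12] → torsion [2, 6, 12]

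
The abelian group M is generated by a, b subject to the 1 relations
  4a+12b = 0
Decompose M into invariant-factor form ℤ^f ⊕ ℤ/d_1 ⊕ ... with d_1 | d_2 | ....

Answer: M ≅ ℤ^1 ⊕ ℤ/4

Derivation:
rank_ℚ(R)=1; free=2−1=1
SNF(R) diag = [4] → torsion [4]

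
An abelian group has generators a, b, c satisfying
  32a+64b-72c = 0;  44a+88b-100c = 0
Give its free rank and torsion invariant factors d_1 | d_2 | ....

rank_ℚ(R)=2; free=3−2=1
SNF(R) diag = [4, 8] → torsion [4, 8]

Answer: M ≅ ℤ^1 ⊕ ℤ/4 ⊕ ℤ/8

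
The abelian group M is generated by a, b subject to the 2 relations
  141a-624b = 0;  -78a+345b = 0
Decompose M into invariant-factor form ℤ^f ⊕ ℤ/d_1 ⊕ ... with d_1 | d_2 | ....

Answer: M ≅ ℤ/3 ⊕ ℤ/9

Derivation:
rank_ℚ(R)=2; free=2−2=0
SNF(R) diag = [3, 9] → torsion [3, 9]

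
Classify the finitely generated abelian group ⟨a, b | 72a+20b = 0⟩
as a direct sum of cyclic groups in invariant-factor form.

Answer: M ≅ ℤ^1 ⊕ ℤ/4

Derivation:
rank_ℚ(R)=1; free=2−1=1
SNF(R) diag = [4] → torsion [4]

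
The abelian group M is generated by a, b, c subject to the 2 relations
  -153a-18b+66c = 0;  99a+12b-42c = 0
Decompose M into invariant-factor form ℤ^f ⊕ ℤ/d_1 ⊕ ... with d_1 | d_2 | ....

rank_ℚ(R)=2; free=3−2=1
SNF(R) diag = [3, 6] → torsion [3, 6]

Answer: M ≅ ℤ^1 ⊕ ℤ/3 ⊕ ℤ/6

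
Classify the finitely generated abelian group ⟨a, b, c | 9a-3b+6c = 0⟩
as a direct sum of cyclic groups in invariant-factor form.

Answer: M ≅ ℤ^2 ⊕ ℤ/3

Derivation:
rank_ℚ(R)=1; free=3−1=2
SNF(R) diag = [3] → torsion [3]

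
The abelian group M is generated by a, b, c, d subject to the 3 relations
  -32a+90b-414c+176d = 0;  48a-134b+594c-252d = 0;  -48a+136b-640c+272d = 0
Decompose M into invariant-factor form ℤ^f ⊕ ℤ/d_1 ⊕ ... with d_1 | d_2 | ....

Answer: M ≅ ℤ^1 ⊕ ℤ/2 ⊕ ℤ/4 ⊕ ℤ/8

Derivation:
rank_ℚ(R)=3; free=4−3=1
SNF(R) diag = [2, 4, 8] → torsion [2, 4, 8]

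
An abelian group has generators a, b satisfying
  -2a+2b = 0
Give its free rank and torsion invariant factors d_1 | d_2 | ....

rank_ℚ(R)=1; free=2−1=1
SNF(R) diag = [2] → torsion [2]

Answer: M ≅ ℤ^1 ⊕ ℤ/2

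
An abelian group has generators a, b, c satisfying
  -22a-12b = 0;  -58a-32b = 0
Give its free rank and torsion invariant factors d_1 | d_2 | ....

rank_ℚ(R)=2; free=3−2=1
SNF(R) diag = [2, 4] → torsion [2, 4]

Answer: M ≅ ℤ^1 ⊕ ℤ/2 ⊕ ℤ/4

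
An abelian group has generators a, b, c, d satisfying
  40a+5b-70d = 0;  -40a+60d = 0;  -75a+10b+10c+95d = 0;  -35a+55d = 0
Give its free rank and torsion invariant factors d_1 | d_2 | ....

rank_ℚ(R)=4; free=4−4=0
SNF(R) diag = [5, 5, 10, 20] → torsion [5, 5, 10, 20]

Answer: M ≅ ℤ/5 ⊕ ℤ/5 ⊕ ℤ/10 ⊕ ℤ/20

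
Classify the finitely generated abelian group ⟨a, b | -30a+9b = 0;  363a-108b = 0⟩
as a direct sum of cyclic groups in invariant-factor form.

rank_ℚ(R)=2; free=2−2=0
SNF(R) diag = [3, 9] → torsion [3, 9]

Answer: M ≅ ℤ/3 ⊕ ℤ/9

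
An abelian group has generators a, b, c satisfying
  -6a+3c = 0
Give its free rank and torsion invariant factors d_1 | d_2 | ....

rank_ℚ(R)=1; free=3−1=2
SNF(R) diag = [3] → torsion [3]

Answer: M ≅ ℤ^2 ⊕ ℤ/3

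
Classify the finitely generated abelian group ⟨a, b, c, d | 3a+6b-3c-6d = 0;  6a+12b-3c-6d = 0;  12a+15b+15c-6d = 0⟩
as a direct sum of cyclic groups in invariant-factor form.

rank_ℚ(R)=3; free=4−3=1
SNF(R) diag = [3, 3, 9] → torsion [3, 3, 9]

Answer: M ≅ ℤ^1 ⊕ ℤ/3 ⊕ ℤ/3 ⊕ ℤ/9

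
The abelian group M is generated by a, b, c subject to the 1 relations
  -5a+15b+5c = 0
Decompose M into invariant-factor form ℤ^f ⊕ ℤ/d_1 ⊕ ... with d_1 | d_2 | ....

Answer: M ≅ ℤ^2 ⊕ ℤ/5

Derivation:
rank_ℚ(R)=1; free=3−1=2
SNF(R) diag = [5] → torsion [5]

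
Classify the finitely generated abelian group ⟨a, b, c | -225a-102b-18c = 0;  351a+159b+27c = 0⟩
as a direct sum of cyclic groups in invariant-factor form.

Answer: M ≅ ℤ^1 ⊕ ℤ/3 ⊕ ℤ/9

Derivation:
rank_ℚ(R)=2; free=3−2=1
SNF(R) diag = [3, 9] → torsion [3, 9]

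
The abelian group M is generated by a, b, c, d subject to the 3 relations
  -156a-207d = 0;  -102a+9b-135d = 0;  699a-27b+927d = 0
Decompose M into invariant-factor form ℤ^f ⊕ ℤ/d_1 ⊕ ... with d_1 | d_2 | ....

Answer: M ≅ ℤ^1 ⊕ ℤ/3 ⊕ ℤ/9 ⊕ ℤ/27

Derivation:
rank_ℚ(R)=3; free=4−3=1
SNF(R) diag = [3, 9, 27] → torsion [3, 9, 27]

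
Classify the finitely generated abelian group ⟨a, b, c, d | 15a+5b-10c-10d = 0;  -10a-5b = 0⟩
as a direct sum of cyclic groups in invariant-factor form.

rank_ℚ(R)=2; free=4−2=2
SNF(R) diag = [5, 5] → torsion [5, 5]

Answer: M ≅ ℤ^2 ⊕ ℤ/5 ⊕ ℤ/5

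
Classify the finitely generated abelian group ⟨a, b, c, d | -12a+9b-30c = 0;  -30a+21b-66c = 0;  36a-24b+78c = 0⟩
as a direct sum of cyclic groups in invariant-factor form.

Answer: M ≅ ℤ^1 ⊕ ℤ/3 ⊕ ℤ/6 ⊕ ℤ/6

Derivation:
rank_ℚ(R)=3; free=4−3=1
SNF(R) diag = [3, 6, 6] → torsion [3, 6, 6]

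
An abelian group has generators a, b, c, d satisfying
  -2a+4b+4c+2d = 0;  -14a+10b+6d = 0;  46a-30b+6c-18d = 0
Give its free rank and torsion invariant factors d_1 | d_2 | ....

rank_ℚ(R)=3; free=4−3=1
SNF(R) diag = [2, 2, 2] → torsion [2, 2, 2]

Answer: M ≅ ℤ^1 ⊕ ℤ/2 ⊕ ℤ/2 ⊕ ℤ/2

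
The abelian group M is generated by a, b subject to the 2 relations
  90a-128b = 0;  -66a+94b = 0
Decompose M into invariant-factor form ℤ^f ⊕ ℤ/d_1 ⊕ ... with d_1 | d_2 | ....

rank_ℚ(R)=2; free=2−2=0
SNF(R) diag = [2, 6] → torsion [2, 6]

Answer: M ≅ ℤ/2 ⊕ ℤ/6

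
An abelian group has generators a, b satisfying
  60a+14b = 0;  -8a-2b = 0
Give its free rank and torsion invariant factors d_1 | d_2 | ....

rank_ℚ(R)=2; free=2−2=0
SNF(R) diag = [2, 4] → torsion [2, 4]

Answer: M ≅ ℤ/2 ⊕ ℤ/4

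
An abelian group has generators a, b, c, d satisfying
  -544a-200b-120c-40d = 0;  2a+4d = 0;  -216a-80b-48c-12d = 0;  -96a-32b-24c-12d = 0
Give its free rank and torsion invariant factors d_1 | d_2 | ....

rank_ℚ(R)=4; free=4−4=0
SNF(R) diag = [2, 4, 8, 24] → torsion [2, 4, 8, 24]

Answer: M ≅ ℤ/2 ⊕ ℤ/4 ⊕ ℤ/8 ⊕ ℤ/24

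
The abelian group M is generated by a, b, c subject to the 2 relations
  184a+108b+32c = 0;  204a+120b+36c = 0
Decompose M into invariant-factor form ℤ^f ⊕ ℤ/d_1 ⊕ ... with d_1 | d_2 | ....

Answer: M ≅ ℤ^1 ⊕ ℤ/4 ⊕ ℤ/12

Derivation:
rank_ℚ(R)=2; free=3−2=1
SNF(R) diag = [4, 12] → torsion [4, 12]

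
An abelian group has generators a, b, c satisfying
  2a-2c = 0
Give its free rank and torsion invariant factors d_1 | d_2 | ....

Answer: M ≅ ℤ^2 ⊕ ℤ/2

Derivation:
rank_ℚ(R)=1; free=3−1=2
SNF(R) diag = [2] → torsion [2]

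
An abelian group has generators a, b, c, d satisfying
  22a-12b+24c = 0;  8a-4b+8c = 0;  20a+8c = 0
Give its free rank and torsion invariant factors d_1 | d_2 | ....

rank_ℚ(R)=3; free=4−3=1
SNF(R) diag = [2, 4, 8] → torsion [2, 4, 8]

Answer: M ≅ ℤ^1 ⊕ ℤ/2 ⊕ ℤ/4 ⊕ ℤ/8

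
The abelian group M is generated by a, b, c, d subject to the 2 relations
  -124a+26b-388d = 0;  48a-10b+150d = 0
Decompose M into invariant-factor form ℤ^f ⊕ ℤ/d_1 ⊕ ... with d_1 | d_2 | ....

Answer: M ≅ ℤ^2 ⊕ ℤ/2 ⊕ ℤ/2

Derivation:
rank_ℚ(R)=2; free=4−2=2
SNF(R) diag = [2, 2] → torsion [2, 2]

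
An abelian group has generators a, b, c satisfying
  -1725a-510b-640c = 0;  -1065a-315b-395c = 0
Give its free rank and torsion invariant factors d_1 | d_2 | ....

Answer: M ≅ ℤ^1 ⊕ ℤ/5 ⊕ ℤ/15

Derivation:
rank_ℚ(R)=2; free=3−2=1
SNF(R) diag = [5, 15] → torsion [5, 15]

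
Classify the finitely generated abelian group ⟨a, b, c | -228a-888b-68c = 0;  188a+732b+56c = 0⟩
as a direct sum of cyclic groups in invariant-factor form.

rank_ℚ(R)=2; free=3−2=1
SNF(R) diag = [4, 4] → torsion [4, 4]

Answer: M ≅ ℤ^1 ⊕ ℤ/4 ⊕ ℤ/4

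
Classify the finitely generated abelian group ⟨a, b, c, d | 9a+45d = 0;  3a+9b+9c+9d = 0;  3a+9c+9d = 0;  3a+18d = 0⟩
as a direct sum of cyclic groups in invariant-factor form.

rank_ℚ(R)=4; free=4−4=0
SNF(R) diag = [3, 9, 9, 9] → torsion [3, 9, 9, 9]

Answer: M ≅ ℤ/3 ⊕ ℤ/9 ⊕ ℤ/9 ⊕ ℤ/9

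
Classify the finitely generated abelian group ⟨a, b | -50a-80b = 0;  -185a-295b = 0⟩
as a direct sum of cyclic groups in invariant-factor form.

Answer: M ≅ ℤ/5 ⊕ ℤ/10

Derivation:
rank_ℚ(R)=2; free=2−2=0
SNF(R) diag = [5, 10] → torsion [5, 10]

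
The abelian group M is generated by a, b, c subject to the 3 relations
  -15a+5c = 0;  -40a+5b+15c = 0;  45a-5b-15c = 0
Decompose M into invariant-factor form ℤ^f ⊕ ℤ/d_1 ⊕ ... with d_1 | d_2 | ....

rank_ℚ(R)=3; free=3−3=0
SNF(R) diag = [5, 5, 5] → torsion [5, 5, 5]

Answer: M ≅ ℤ/5 ⊕ ℤ/5 ⊕ ℤ/5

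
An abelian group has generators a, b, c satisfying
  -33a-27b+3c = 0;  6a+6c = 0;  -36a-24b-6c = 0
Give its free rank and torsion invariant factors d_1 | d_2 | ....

Answer: M ≅ ℤ/3 ⊕ ℤ/6 ⊕ ℤ/18

Derivation:
rank_ℚ(R)=3; free=3−3=0
SNF(R) diag = [3, 6, 18] → torsion [3, 6, 18]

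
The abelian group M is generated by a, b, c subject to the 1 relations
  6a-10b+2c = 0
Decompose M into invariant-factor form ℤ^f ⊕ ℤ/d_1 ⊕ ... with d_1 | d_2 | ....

rank_ℚ(R)=1; free=3−1=2
SNF(R) diag = [2] → torsion [2]

Answer: M ≅ ℤ^2 ⊕ ℤ/2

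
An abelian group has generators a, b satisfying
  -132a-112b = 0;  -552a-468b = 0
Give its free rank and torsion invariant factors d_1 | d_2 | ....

Answer: M ≅ ℤ/4 ⊕ ℤ/12

Derivation:
rank_ℚ(R)=2; free=2−2=0
SNF(R) diag = [4, 12] → torsion [4, 12]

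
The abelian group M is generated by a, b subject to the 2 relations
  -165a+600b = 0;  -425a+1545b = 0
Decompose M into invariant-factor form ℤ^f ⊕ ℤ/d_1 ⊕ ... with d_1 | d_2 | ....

Answer: M ≅ ℤ/5 ⊕ ℤ/15

Derivation:
rank_ℚ(R)=2; free=2−2=0
SNF(R) diag = [5, 15] → torsion [5, 15]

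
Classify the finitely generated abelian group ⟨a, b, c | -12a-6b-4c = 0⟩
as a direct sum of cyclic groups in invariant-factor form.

Answer: M ≅ ℤ^2 ⊕ ℤ/2

Derivation:
rank_ℚ(R)=1; free=3−1=2
SNF(R) diag = [2] → torsion [2]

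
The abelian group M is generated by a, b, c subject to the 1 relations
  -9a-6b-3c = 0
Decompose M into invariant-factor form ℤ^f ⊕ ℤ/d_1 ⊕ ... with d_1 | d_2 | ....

rank_ℚ(R)=1; free=3−1=2
SNF(R) diag = [3] → torsion [3]

Answer: M ≅ ℤ^2 ⊕ ℤ/3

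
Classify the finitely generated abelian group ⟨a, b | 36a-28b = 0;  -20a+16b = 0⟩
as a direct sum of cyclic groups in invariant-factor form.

Answer: M ≅ ℤ/4 ⊕ ℤ/4

Derivation:
rank_ℚ(R)=2; free=2−2=0
SNF(R) diag = [4, 4] → torsion [4, 4]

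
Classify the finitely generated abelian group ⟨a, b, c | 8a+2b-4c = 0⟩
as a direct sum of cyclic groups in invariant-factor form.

rank_ℚ(R)=1; free=3−1=2
SNF(R) diag = [2] → torsion [2]

Answer: M ≅ ℤ^2 ⊕ ℤ/2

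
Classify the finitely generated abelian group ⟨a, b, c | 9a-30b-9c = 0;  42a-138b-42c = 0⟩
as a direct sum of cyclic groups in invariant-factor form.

Answer: M ≅ ℤ^1 ⊕ ℤ/3 ⊕ ℤ/6

Derivation:
rank_ℚ(R)=2; free=3−2=1
SNF(R) diag = [3, 6] → torsion [3, 6]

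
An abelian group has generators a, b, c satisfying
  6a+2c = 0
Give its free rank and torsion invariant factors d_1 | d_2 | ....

rank_ℚ(R)=1; free=3−1=2
SNF(R) diag = [2] → torsion [2]

Answer: M ≅ ℤ^2 ⊕ ℤ/2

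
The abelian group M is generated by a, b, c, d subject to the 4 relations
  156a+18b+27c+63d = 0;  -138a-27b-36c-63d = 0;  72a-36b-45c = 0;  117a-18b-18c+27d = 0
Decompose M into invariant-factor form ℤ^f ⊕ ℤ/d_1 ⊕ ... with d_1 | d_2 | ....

rank_ℚ(R)=4; free=4−4=0
SNF(R) diag = [3, 9, 9, 27] → torsion [3, 9, 9, 27]

Answer: M ≅ ℤ/3 ⊕ ℤ/9 ⊕ ℤ/9 ⊕ ℤ/27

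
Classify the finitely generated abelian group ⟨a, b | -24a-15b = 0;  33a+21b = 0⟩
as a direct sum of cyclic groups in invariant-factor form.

rank_ℚ(R)=2; free=2−2=0
SNF(R) diag = [3, 3] → torsion [3, 3]

Answer: M ≅ ℤ/3 ⊕ ℤ/3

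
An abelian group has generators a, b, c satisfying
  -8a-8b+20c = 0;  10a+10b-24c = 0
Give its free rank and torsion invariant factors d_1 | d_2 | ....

rank_ℚ(R)=2; free=3−2=1
SNF(R) diag = [2, 4] → torsion [2, 4]

Answer: M ≅ ℤ^1 ⊕ ℤ/2 ⊕ ℤ/4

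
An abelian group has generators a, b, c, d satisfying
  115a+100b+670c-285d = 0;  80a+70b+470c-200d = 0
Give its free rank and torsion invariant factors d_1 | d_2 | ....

rank_ℚ(R)=2; free=4−2=2
SNF(R) diag = [5, 10] → torsion [5, 10]

Answer: M ≅ ℤ^2 ⊕ ℤ/5 ⊕ ℤ/10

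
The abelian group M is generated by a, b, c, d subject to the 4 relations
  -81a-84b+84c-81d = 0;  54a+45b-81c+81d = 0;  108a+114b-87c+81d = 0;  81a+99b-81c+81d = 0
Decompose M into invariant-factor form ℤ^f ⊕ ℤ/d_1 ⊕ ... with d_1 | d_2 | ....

Answer: M ≅ ℤ/3 ⊕ ℤ/9 ⊕ ℤ/27 ⊕ ℤ/81

Derivation:
rank_ℚ(R)=4; free=4−4=0
SNF(R) diag = [3, 9, 27, 81] → torsion [3, 9, 27, 81]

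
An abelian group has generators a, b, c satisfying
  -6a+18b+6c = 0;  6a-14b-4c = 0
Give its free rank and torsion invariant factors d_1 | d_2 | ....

rank_ℚ(R)=2; free=3−2=1
SNF(R) diag = [2, 6] → torsion [2, 6]

Answer: M ≅ ℤ^1 ⊕ ℤ/2 ⊕ ℤ/6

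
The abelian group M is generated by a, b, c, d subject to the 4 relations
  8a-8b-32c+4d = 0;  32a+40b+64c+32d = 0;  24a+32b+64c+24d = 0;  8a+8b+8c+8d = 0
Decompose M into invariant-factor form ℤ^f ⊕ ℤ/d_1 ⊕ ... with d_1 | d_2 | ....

Answer: M ≅ ℤ/4 ⊕ ℤ/8 ⊕ ℤ/8 ⊕ ℤ/8

Derivation:
rank_ℚ(R)=4; free=4−4=0
SNF(R) diag = [4, 8, 8, 8] → torsion [4, 8, 8, 8]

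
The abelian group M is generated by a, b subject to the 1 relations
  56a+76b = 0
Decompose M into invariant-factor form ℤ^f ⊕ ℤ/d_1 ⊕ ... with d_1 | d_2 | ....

rank_ℚ(R)=1; free=2−1=1
SNF(R) diag = [4] → torsion [4]

Answer: M ≅ ℤ^1 ⊕ ℤ/4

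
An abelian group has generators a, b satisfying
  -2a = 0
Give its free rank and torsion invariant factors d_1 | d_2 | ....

rank_ℚ(R)=1; free=2−1=1
SNF(R) diag = [2] → torsion [2]

Answer: M ≅ ℤ^1 ⊕ ℤ/2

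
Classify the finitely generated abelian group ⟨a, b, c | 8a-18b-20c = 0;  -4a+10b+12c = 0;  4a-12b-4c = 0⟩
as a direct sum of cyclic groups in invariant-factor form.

Answer: M ≅ ℤ/2 ⊕ ℤ/4 ⊕ ℤ/12

Derivation:
rank_ℚ(R)=3; free=3−3=0
SNF(R) diag = [2, 4, 12] → torsion [2, 4, 12]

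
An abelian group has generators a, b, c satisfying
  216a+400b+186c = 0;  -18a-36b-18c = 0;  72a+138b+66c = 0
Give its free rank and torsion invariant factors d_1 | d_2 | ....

Answer: M ≅ ℤ/2 ⊕ ℤ/6 ⊕ ℤ/18

Derivation:
rank_ℚ(R)=3; free=3−3=0
SNF(R) diag = [2, 6, 18] → torsion [2, 6, 18]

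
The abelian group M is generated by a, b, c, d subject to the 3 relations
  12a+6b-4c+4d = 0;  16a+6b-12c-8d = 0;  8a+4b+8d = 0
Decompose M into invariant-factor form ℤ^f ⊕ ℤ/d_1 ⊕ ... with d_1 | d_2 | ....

Answer: M ≅ ℤ^1 ⊕ ℤ/2 ⊕ ℤ/4 ⊕ ℤ/8

Derivation:
rank_ℚ(R)=3; free=4−3=1
SNF(R) diag = [2, 4, 8] → torsion [2, 4, 8]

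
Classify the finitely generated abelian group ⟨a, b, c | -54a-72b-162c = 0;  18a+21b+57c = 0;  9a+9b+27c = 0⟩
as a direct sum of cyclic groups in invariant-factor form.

Answer: M ≅ ℤ/3 ⊕ ℤ/9 ⊕ ℤ/18

Derivation:
rank_ℚ(R)=3; free=3−3=0
SNF(R) diag = [3, 9, 18] → torsion [3, 9, 18]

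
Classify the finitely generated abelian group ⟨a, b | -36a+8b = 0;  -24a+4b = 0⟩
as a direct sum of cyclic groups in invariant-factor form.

Answer: M ≅ ℤ/4 ⊕ ℤ/12

Derivation:
rank_ℚ(R)=2; free=2−2=0
SNF(R) diag = [4, 12] → torsion [4, 12]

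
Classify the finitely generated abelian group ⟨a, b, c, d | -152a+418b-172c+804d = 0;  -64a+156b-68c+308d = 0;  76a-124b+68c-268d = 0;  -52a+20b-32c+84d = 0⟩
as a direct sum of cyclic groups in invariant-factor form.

Answer: M ≅ ℤ/2 ⊕ ℤ/4 ⊕ ℤ/12 ⊕ ℤ/36

Derivation:
rank_ℚ(R)=4; free=4−4=0
SNF(R) diag = [2, 4, 12, 36] → torsion [2, 4, 12, 36]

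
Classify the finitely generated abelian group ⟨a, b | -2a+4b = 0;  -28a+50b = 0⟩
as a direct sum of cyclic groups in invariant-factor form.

rank_ℚ(R)=2; free=2−2=0
SNF(R) diag = [2, 6] → torsion [2, 6]

Answer: M ≅ ℤ/2 ⊕ ℤ/6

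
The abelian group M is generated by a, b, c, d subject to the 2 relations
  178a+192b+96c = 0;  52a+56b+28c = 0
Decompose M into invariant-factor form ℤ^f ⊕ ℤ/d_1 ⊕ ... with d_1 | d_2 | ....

Answer: M ≅ ℤ^2 ⊕ ℤ/2 ⊕ ℤ/4

Derivation:
rank_ℚ(R)=2; free=4−2=2
SNF(R) diag = [2, 4] → torsion [2, 4]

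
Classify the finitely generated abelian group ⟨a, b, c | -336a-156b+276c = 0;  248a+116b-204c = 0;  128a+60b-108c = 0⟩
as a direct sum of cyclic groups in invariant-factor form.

Answer: M ≅ ℤ/4 ⊕ ℤ/8 ⊕ ℤ/24

Derivation:
rank_ℚ(R)=3; free=3−3=0
SNF(R) diag = [4, 8, 24] → torsion [4, 8, 24]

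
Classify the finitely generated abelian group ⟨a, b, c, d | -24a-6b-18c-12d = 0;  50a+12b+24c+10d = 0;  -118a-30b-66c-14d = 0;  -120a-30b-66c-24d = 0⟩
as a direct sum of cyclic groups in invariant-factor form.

rank_ℚ(R)=4; free=4−4=0
SNF(R) diag = [2, 6, 12, 12] → torsion [2, 6, 12, 12]

Answer: M ≅ ℤ/2 ⊕ ℤ/6 ⊕ ℤ/12 ⊕ ℤ/12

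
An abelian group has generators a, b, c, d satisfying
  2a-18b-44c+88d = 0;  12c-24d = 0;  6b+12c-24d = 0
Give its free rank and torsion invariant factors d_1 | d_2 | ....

rank_ℚ(R)=3; free=4−3=1
SNF(R) diag = [2, 6, 12] → torsion [2, 6, 12]

Answer: M ≅ ℤ^1 ⊕ ℤ/2 ⊕ ℤ/6 ⊕ ℤ/12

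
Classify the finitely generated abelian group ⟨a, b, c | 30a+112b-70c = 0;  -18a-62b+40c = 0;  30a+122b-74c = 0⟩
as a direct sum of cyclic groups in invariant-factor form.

Answer: M ≅ ℤ/2 ⊕ ℤ/2 ⊕ ℤ/6

Derivation:
rank_ℚ(R)=3; free=3−3=0
SNF(R) diag = [2, 2, 6] → torsion [2, 2, 6]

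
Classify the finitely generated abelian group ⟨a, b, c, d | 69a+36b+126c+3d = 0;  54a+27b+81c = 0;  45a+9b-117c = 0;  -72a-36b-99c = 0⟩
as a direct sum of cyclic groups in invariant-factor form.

rank_ℚ(R)=4; free=4−4=0
SNF(R) diag = [3, 9, 27, 27] → torsion [3, 9, 27, 27]

Answer: M ≅ ℤ/3 ⊕ ℤ/9 ⊕ ℤ/27 ⊕ ℤ/27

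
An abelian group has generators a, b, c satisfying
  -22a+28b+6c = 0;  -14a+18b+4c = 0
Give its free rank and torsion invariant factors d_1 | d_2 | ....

Answer: M ≅ ℤ^1 ⊕ ℤ/2 ⊕ ℤ/2

Derivation:
rank_ℚ(R)=2; free=3−2=1
SNF(R) diag = [2, 2] → torsion [2, 2]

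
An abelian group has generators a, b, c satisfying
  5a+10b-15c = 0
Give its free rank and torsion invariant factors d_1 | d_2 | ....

Answer: M ≅ ℤ^2 ⊕ ℤ/5

Derivation:
rank_ℚ(R)=1; free=3−1=2
SNF(R) diag = [5] → torsion [5]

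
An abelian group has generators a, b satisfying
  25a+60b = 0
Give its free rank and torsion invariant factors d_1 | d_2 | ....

Answer: M ≅ ℤ^1 ⊕ ℤ/5

Derivation:
rank_ℚ(R)=1; free=2−1=1
SNF(R) diag = [5] → torsion [5]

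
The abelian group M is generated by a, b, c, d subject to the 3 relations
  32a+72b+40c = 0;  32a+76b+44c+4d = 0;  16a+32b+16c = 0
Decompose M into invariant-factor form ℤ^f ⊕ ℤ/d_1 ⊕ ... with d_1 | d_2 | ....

rank_ℚ(R)=3; free=4−3=1
SNF(R) diag = [4, 8, 16] → torsion [4, 8, 16]

Answer: M ≅ ℤ^1 ⊕ ℤ/4 ⊕ ℤ/8 ⊕ ℤ/16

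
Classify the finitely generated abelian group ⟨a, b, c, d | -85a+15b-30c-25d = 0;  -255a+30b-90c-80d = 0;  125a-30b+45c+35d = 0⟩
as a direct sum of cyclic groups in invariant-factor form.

Answer: M ≅ ℤ^1 ⊕ ℤ/5 ⊕ ℤ/5 ⊕ ℤ/15

Derivation:
rank_ℚ(R)=3; free=4−3=1
SNF(R) diag = [5, 5, 15] → torsion [5, 5, 15]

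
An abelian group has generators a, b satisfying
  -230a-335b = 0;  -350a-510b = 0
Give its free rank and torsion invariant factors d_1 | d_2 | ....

Answer: M ≅ ℤ/5 ⊕ ℤ/10

Derivation:
rank_ℚ(R)=2; free=2−2=0
SNF(R) diag = [5, 10] → torsion [5, 10]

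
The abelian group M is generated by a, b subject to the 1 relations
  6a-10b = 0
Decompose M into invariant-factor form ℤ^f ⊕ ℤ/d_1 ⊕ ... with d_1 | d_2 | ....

rank_ℚ(R)=1; free=2−1=1
SNF(R) diag = [2] → torsion [2]

Answer: M ≅ ℤ^1 ⊕ ℤ/2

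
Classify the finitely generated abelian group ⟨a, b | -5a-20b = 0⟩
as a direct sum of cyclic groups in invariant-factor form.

Answer: M ≅ ℤ^1 ⊕ ℤ/5

Derivation:
rank_ℚ(R)=1; free=2−1=1
SNF(R) diag = [5] → torsion [5]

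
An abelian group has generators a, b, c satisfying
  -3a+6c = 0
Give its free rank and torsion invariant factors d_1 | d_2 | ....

rank_ℚ(R)=1; free=3−1=2
SNF(R) diag = [3] → torsion [3]

Answer: M ≅ ℤ^2 ⊕ ℤ/3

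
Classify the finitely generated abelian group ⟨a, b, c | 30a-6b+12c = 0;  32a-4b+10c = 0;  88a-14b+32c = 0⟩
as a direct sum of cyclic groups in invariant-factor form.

rank_ℚ(R)=3; free=3−3=0
SNF(R) diag = [2, 6, 6] → torsion [2, 6, 6]

Answer: M ≅ ℤ/2 ⊕ ℤ/6 ⊕ ℤ/6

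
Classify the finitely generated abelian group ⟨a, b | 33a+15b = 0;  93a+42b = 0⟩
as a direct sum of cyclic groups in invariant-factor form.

Answer: M ≅ ℤ/3 ⊕ ℤ/3

Derivation:
rank_ℚ(R)=2; free=2−2=0
SNF(R) diag = [3, 3] → torsion [3, 3]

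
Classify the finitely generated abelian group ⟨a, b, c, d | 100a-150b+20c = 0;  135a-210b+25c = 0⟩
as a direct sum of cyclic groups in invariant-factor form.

Answer: M ≅ ℤ^2 ⊕ ℤ/5 ⊕ ℤ/10

Derivation:
rank_ℚ(R)=2; free=4−2=2
SNF(R) diag = [5, 10] → torsion [5, 10]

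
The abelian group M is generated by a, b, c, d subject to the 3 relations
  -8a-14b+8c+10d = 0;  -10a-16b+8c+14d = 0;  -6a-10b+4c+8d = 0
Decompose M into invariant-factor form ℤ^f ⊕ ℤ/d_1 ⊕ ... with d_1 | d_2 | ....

rank_ℚ(R)=3; free=4−3=1
SNF(R) diag = [2, 2, 4] → torsion [2, 2, 4]

Answer: M ≅ ℤ^1 ⊕ ℤ/2 ⊕ ℤ/2 ⊕ ℤ/4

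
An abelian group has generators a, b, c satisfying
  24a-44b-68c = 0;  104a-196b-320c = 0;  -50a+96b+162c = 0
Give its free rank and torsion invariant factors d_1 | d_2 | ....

Answer: M ≅ ℤ/2 ⊕ ℤ/4 ⊕ ℤ/4

Derivation:
rank_ℚ(R)=3; free=3−3=0
SNF(R) diag = [2, 4, 4] → torsion [2, 4, 4]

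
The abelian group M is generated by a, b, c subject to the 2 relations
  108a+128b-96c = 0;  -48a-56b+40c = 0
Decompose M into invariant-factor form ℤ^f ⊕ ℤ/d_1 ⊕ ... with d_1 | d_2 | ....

rank_ℚ(R)=2; free=3−2=1
SNF(R) diag = [4, 8] → torsion [4, 8]

Answer: M ≅ ℤ^1 ⊕ ℤ/4 ⊕ ℤ/8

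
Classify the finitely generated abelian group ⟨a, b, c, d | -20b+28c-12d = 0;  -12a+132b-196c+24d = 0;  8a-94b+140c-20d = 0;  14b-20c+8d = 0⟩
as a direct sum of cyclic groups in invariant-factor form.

rank_ℚ(R)=4; free=4−4=0
SNF(R) diag = [2, 4, 4, 4] → torsion [2, 4, 4, 4]

Answer: M ≅ ℤ/2 ⊕ ℤ/4 ⊕ ℤ/4 ⊕ ℤ/4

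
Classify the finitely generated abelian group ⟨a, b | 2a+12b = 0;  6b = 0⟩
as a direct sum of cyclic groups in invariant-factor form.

rank_ℚ(R)=2; free=2−2=0
SNF(R) diag = [2, 6] → torsion [2, 6]

Answer: M ≅ ℤ/2 ⊕ ℤ/6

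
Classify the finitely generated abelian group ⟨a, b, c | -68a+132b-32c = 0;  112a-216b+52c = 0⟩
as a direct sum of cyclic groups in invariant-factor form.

Answer: M ≅ ℤ^1 ⊕ ℤ/4 ⊕ ℤ/12

Derivation:
rank_ℚ(R)=2; free=3−2=1
SNF(R) diag = [4, 12] → torsion [4, 12]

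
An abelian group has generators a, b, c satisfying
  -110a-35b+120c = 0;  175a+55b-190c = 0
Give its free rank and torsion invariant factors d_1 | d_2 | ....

rank_ℚ(R)=2; free=3−2=1
SNF(R) diag = [5, 5] → torsion [5, 5]

Answer: M ≅ ℤ^1 ⊕ ℤ/5 ⊕ ℤ/5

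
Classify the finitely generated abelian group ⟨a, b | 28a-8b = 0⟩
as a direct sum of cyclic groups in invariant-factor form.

rank_ℚ(R)=1; free=2−1=1
SNF(R) diag = [4] → torsion [4]

Answer: M ≅ ℤ^1 ⊕ ℤ/4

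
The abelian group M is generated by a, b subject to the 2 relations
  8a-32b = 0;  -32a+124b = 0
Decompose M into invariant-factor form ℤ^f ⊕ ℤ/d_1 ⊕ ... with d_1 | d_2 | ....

rank_ℚ(R)=2; free=2−2=0
SNF(R) diag = [4, 8] → torsion [4, 8]

Answer: M ≅ ℤ/4 ⊕ ℤ/8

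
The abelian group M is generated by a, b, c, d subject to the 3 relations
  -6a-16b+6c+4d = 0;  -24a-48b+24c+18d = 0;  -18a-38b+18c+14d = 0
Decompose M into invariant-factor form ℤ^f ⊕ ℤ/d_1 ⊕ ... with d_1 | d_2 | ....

Answer: M ≅ ℤ^1 ⊕ ℤ/2 ⊕ ℤ/6 ⊕ ℤ/6

Derivation:
rank_ℚ(R)=3; free=4−3=1
SNF(R) diag = [2, 6, 6] → torsion [2, 6, 6]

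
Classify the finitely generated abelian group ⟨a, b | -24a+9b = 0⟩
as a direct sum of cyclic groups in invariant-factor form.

rank_ℚ(R)=1; free=2−1=1
SNF(R) diag = [3] → torsion [3]

Answer: M ≅ ℤ^1 ⊕ ℤ/3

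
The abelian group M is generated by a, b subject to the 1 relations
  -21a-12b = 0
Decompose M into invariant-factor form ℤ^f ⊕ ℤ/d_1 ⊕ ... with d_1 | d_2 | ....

Answer: M ≅ ℤ^1 ⊕ ℤ/3

Derivation:
rank_ℚ(R)=1; free=2−1=1
SNF(R) diag = [3] → torsion [3]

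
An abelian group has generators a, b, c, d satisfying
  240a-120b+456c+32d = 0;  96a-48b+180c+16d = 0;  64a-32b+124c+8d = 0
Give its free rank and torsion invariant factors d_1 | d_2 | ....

Answer: M ≅ ℤ^1 ⊕ ℤ/4 ⊕ ℤ/8 ⊕ ℤ/24

Derivation:
rank_ℚ(R)=3; free=4−3=1
SNF(R) diag = [4, 8, 24] → torsion [4, 8, 24]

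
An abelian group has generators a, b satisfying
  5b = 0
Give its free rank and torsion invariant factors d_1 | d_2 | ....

Answer: M ≅ ℤ^1 ⊕ ℤ/5

Derivation:
rank_ℚ(R)=1; free=2−1=1
SNF(R) diag = [5] → torsion [5]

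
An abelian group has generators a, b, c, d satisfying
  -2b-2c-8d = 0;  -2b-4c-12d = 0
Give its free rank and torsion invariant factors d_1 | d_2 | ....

Answer: M ≅ ℤ^2 ⊕ ℤ/2 ⊕ ℤ/2

Derivation:
rank_ℚ(R)=2; free=4−2=2
SNF(R) diag = [2, 2] → torsion [2, 2]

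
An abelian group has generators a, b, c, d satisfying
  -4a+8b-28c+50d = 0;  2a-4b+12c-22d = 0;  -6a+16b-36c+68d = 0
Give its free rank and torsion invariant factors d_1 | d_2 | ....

rank_ℚ(R)=3; free=4−3=1
SNF(R) diag = [2, 2, 4] → torsion [2, 2, 4]

Answer: M ≅ ℤ^1 ⊕ ℤ/2 ⊕ ℤ/2 ⊕ ℤ/4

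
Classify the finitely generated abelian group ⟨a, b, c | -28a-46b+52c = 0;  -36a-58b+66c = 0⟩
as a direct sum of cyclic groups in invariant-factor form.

rank_ℚ(R)=2; free=3−2=1
SNF(R) diag = [2, 2] → torsion [2, 2]

Answer: M ≅ ℤ^1 ⊕ ℤ/2 ⊕ ℤ/2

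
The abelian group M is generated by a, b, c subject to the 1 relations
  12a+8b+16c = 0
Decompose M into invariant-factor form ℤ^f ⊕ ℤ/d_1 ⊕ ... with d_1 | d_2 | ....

Answer: M ≅ ℤ^2 ⊕ ℤ/4

Derivation:
rank_ℚ(R)=1; free=3−1=2
SNF(R) diag = [4] → torsion [4]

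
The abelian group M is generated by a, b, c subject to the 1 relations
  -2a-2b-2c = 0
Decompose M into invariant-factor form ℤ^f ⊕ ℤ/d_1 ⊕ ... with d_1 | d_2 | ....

Answer: M ≅ ℤ^2 ⊕ ℤ/2

Derivation:
rank_ℚ(R)=1; free=3−1=2
SNF(R) diag = [2] → torsion [2]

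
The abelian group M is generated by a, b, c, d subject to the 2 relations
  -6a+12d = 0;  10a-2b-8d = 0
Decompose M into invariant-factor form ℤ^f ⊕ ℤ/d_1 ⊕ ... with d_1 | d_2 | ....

rank_ℚ(R)=2; free=4−2=2
SNF(R) diag = [2, 6] → torsion [2, 6]

Answer: M ≅ ℤ^2 ⊕ ℤ/2 ⊕ ℤ/6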